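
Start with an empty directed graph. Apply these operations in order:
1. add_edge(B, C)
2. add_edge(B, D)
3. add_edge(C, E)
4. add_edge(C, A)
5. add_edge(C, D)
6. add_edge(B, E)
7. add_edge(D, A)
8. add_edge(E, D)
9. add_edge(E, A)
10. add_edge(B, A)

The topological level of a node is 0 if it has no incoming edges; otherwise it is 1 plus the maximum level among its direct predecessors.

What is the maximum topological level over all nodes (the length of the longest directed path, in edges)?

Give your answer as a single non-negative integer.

Answer: 4

Derivation:
Op 1: add_edge(B, C). Edges now: 1
Op 2: add_edge(B, D). Edges now: 2
Op 3: add_edge(C, E). Edges now: 3
Op 4: add_edge(C, A). Edges now: 4
Op 5: add_edge(C, D). Edges now: 5
Op 6: add_edge(B, E). Edges now: 6
Op 7: add_edge(D, A). Edges now: 7
Op 8: add_edge(E, D). Edges now: 8
Op 9: add_edge(E, A). Edges now: 9
Op 10: add_edge(B, A). Edges now: 10
Compute levels (Kahn BFS):
  sources (in-degree 0): B
  process B: level=0
    B->A: in-degree(A)=3, level(A)>=1
    B->C: in-degree(C)=0, level(C)=1, enqueue
    B->D: in-degree(D)=2, level(D)>=1
    B->E: in-degree(E)=1, level(E)>=1
  process C: level=1
    C->A: in-degree(A)=2, level(A)>=2
    C->D: in-degree(D)=1, level(D)>=2
    C->E: in-degree(E)=0, level(E)=2, enqueue
  process E: level=2
    E->A: in-degree(A)=1, level(A)>=3
    E->D: in-degree(D)=0, level(D)=3, enqueue
  process D: level=3
    D->A: in-degree(A)=0, level(A)=4, enqueue
  process A: level=4
All levels: A:4, B:0, C:1, D:3, E:2
max level = 4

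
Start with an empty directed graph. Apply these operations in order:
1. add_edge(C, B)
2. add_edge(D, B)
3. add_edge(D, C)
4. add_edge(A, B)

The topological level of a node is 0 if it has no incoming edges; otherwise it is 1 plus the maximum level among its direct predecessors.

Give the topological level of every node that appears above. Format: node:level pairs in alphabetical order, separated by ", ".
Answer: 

Answer: A:0, B:2, C:1, D:0

Derivation:
Op 1: add_edge(C, B). Edges now: 1
Op 2: add_edge(D, B). Edges now: 2
Op 3: add_edge(D, C). Edges now: 3
Op 4: add_edge(A, B). Edges now: 4
Compute levels (Kahn BFS):
  sources (in-degree 0): A, D
  process A: level=0
    A->B: in-degree(B)=2, level(B)>=1
  process D: level=0
    D->B: in-degree(B)=1, level(B)>=1
    D->C: in-degree(C)=0, level(C)=1, enqueue
  process C: level=1
    C->B: in-degree(B)=0, level(B)=2, enqueue
  process B: level=2
All levels: A:0, B:2, C:1, D:0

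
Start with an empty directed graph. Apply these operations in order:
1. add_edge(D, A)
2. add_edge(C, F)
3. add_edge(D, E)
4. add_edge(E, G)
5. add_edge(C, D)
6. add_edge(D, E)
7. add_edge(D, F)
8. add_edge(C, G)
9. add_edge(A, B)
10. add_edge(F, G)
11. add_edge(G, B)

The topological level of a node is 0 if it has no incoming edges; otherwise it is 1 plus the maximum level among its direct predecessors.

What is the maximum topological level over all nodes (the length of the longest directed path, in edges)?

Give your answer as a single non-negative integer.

Answer: 4

Derivation:
Op 1: add_edge(D, A). Edges now: 1
Op 2: add_edge(C, F). Edges now: 2
Op 3: add_edge(D, E). Edges now: 3
Op 4: add_edge(E, G). Edges now: 4
Op 5: add_edge(C, D). Edges now: 5
Op 6: add_edge(D, E) (duplicate, no change). Edges now: 5
Op 7: add_edge(D, F). Edges now: 6
Op 8: add_edge(C, G). Edges now: 7
Op 9: add_edge(A, B). Edges now: 8
Op 10: add_edge(F, G). Edges now: 9
Op 11: add_edge(G, B). Edges now: 10
Compute levels (Kahn BFS):
  sources (in-degree 0): C
  process C: level=0
    C->D: in-degree(D)=0, level(D)=1, enqueue
    C->F: in-degree(F)=1, level(F)>=1
    C->G: in-degree(G)=2, level(G)>=1
  process D: level=1
    D->A: in-degree(A)=0, level(A)=2, enqueue
    D->E: in-degree(E)=0, level(E)=2, enqueue
    D->F: in-degree(F)=0, level(F)=2, enqueue
  process A: level=2
    A->B: in-degree(B)=1, level(B)>=3
  process E: level=2
    E->G: in-degree(G)=1, level(G)>=3
  process F: level=2
    F->G: in-degree(G)=0, level(G)=3, enqueue
  process G: level=3
    G->B: in-degree(B)=0, level(B)=4, enqueue
  process B: level=4
All levels: A:2, B:4, C:0, D:1, E:2, F:2, G:3
max level = 4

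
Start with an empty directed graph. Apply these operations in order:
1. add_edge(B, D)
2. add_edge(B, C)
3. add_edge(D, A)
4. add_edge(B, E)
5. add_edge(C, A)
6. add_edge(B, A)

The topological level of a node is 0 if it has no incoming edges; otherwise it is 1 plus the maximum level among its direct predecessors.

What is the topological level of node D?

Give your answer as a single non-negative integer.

Answer: 1

Derivation:
Op 1: add_edge(B, D). Edges now: 1
Op 2: add_edge(B, C). Edges now: 2
Op 3: add_edge(D, A). Edges now: 3
Op 4: add_edge(B, E). Edges now: 4
Op 5: add_edge(C, A). Edges now: 5
Op 6: add_edge(B, A). Edges now: 6
Compute levels (Kahn BFS):
  sources (in-degree 0): B
  process B: level=0
    B->A: in-degree(A)=2, level(A)>=1
    B->C: in-degree(C)=0, level(C)=1, enqueue
    B->D: in-degree(D)=0, level(D)=1, enqueue
    B->E: in-degree(E)=0, level(E)=1, enqueue
  process C: level=1
    C->A: in-degree(A)=1, level(A)>=2
  process D: level=1
    D->A: in-degree(A)=0, level(A)=2, enqueue
  process E: level=1
  process A: level=2
All levels: A:2, B:0, C:1, D:1, E:1
level(D) = 1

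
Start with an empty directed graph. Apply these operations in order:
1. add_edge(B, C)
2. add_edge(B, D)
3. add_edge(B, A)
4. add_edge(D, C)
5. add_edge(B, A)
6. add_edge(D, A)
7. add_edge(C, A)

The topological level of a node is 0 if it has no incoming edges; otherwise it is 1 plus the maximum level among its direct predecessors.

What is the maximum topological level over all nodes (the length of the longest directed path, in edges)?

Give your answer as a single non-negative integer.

Answer: 3

Derivation:
Op 1: add_edge(B, C). Edges now: 1
Op 2: add_edge(B, D). Edges now: 2
Op 3: add_edge(B, A). Edges now: 3
Op 4: add_edge(D, C). Edges now: 4
Op 5: add_edge(B, A) (duplicate, no change). Edges now: 4
Op 6: add_edge(D, A). Edges now: 5
Op 7: add_edge(C, A). Edges now: 6
Compute levels (Kahn BFS):
  sources (in-degree 0): B
  process B: level=0
    B->A: in-degree(A)=2, level(A)>=1
    B->C: in-degree(C)=1, level(C)>=1
    B->D: in-degree(D)=0, level(D)=1, enqueue
  process D: level=1
    D->A: in-degree(A)=1, level(A)>=2
    D->C: in-degree(C)=0, level(C)=2, enqueue
  process C: level=2
    C->A: in-degree(A)=0, level(A)=3, enqueue
  process A: level=3
All levels: A:3, B:0, C:2, D:1
max level = 3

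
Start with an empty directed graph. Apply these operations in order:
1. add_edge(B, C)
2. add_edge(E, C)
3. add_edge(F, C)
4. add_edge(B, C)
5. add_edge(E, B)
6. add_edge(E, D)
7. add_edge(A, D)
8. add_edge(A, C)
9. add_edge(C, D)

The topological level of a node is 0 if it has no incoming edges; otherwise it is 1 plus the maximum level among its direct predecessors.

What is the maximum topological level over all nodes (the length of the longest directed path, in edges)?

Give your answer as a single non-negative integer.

Answer: 3

Derivation:
Op 1: add_edge(B, C). Edges now: 1
Op 2: add_edge(E, C). Edges now: 2
Op 3: add_edge(F, C). Edges now: 3
Op 4: add_edge(B, C) (duplicate, no change). Edges now: 3
Op 5: add_edge(E, B). Edges now: 4
Op 6: add_edge(E, D). Edges now: 5
Op 7: add_edge(A, D). Edges now: 6
Op 8: add_edge(A, C). Edges now: 7
Op 9: add_edge(C, D). Edges now: 8
Compute levels (Kahn BFS):
  sources (in-degree 0): A, E, F
  process A: level=0
    A->C: in-degree(C)=3, level(C)>=1
    A->D: in-degree(D)=2, level(D)>=1
  process E: level=0
    E->B: in-degree(B)=0, level(B)=1, enqueue
    E->C: in-degree(C)=2, level(C)>=1
    E->D: in-degree(D)=1, level(D)>=1
  process F: level=0
    F->C: in-degree(C)=1, level(C)>=1
  process B: level=1
    B->C: in-degree(C)=0, level(C)=2, enqueue
  process C: level=2
    C->D: in-degree(D)=0, level(D)=3, enqueue
  process D: level=3
All levels: A:0, B:1, C:2, D:3, E:0, F:0
max level = 3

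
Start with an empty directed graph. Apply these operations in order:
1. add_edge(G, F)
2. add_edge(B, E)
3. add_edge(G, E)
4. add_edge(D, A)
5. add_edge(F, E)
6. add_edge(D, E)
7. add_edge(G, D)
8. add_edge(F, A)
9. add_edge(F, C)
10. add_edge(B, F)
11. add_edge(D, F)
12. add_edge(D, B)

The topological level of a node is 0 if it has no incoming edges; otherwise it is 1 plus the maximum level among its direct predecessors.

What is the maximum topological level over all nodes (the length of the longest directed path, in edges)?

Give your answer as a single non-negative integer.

Op 1: add_edge(G, F). Edges now: 1
Op 2: add_edge(B, E). Edges now: 2
Op 3: add_edge(G, E). Edges now: 3
Op 4: add_edge(D, A). Edges now: 4
Op 5: add_edge(F, E). Edges now: 5
Op 6: add_edge(D, E). Edges now: 6
Op 7: add_edge(G, D). Edges now: 7
Op 8: add_edge(F, A). Edges now: 8
Op 9: add_edge(F, C). Edges now: 9
Op 10: add_edge(B, F). Edges now: 10
Op 11: add_edge(D, F). Edges now: 11
Op 12: add_edge(D, B). Edges now: 12
Compute levels (Kahn BFS):
  sources (in-degree 0): G
  process G: level=0
    G->D: in-degree(D)=0, level(D)=1, enqueue
    G->E: in-degree(E)=3, level(E)>=1
    G->F: in-degree(F)=2, level(F)>=1
  process D: level=1
    D->A: in-degree(A)=1, level(A)>=2
    D->B: in-degree(B)=0, level(B)=2, enqueue
    D->E: in-degree(E)=2, level(E)>=2
    D->F: in-degree(F)=1, level(F)>=2
  process B: level=2
    B->E: in-degree(E)=1, level(E)>=3
    B->F: in-degree(F)=0, level(F)=3, enqueue
  process F: level=3
    F->A: in-degree(A)=0, level(A)=4, enqueue
    F->C: in-degree(C)=0, level(C)=4, enqueue
    F->E: in-degree(E)=0, level(E)=4, enqueue
  process A: level=4
  process C: level=4
  process E: level=4
All levels: A:4, B:2, C:4, D:1, E:4, F:3, G:0
max level = 4

Answer: 4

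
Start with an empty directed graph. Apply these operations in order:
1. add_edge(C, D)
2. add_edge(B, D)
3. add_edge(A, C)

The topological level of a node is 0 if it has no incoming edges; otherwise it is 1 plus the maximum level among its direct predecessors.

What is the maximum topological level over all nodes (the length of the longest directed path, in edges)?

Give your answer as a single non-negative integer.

Op 1: add_edge(C, D). Edges now: 1
Op 2: add_edge(B, D). Edges now: 2
Op 3: add_edge(A, C). Edges now: 3
Compute levels (Kahn BFS):
  sources (in-degree 0): A, B
  process A: level=0
    A->C: in-degree(C)=0, level(C)=1, enqueue
  process B: level=0
    B->D: in-degree(D)=1, level(D)>=1
  process C: level=1
    C->D: in-degree(D)=0, level(D)=2, enqueue
  process D: level=2
All levels: A:0, B:0, C:1, D:2
max level = 2

Answer: 2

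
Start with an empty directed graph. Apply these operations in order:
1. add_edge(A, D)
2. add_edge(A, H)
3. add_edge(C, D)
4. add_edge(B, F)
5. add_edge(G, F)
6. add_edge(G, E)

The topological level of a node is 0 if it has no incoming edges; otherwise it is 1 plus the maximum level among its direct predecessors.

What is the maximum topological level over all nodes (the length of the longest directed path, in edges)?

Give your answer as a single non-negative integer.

Op 1: add_edge(A, D). Edges now: 1
Op 2: add_edge(A, H). Edges now: 2
Op 3: add_edge(C, D). Edges now: 3
Op 4: add_edge(B, F). Edges now: 4
Op 5: add_edge(G, F). Edges now: 5
Op 6: add_edge(G, E). Edges now: 6
Compute levels (Kahn BFS):
  sources (in-degree 0): A, B, C, G
  process A: level=0
    A->D: in-degree(D)=1, level(D)>=1
    A->H: in-degree(H)=0, level(H)=1, enqueue
  process B: level=0
    B->F: in-degree(F)=1, level(F)>=1
  process C: level=0
    C->D: in-degree(D)=0, level(D)=1, enqueue
  process G: level=0
    G->E: in-degree(E)=0, level(E)=1, enqueue
    G->F: in-degree(F)=0, level(F)=1, enqueue
  process H: level=1
  process D: level=1
  process E: level=1
  process F: level=1
All levels: A:0, B:0, C:0, D:1, E:1, F:1, G:0, H:1
max level = 1

Answer: 1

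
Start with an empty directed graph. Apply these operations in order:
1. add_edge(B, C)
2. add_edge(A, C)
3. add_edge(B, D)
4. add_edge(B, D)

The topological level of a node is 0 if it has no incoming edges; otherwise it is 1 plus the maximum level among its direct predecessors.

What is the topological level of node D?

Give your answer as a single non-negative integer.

Answer: 1

Derivation:
Op 1: add_edge(B, C). Edges now: 1
Op 2: add_edge(A, C). Edges now: 2
Op 3: add_edge(B, D). Edges now: 3
Op 4: add_edge(B, D) (duplicate, no change). Edges now: 3
Compute levels (Kahn BFS):
  sources (in-degree 0): A, B
  process A: level=0
    A->C: in-degree(C)=1, level(C)>=1
  process B: level=0
    B->C: in-degree(C)=0, level(C)=1, enqueue
    B->D: in-degree(D)=0, level(D)=1, enqueue
  process C: level=1
  process D: level=1
All levels: A:0, B:0, C:1, D:1
level(D) = 1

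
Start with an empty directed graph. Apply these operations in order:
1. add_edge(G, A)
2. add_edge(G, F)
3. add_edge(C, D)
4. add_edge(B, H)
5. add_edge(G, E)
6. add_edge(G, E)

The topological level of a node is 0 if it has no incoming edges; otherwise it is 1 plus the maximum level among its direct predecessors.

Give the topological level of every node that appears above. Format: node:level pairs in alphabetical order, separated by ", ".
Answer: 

Answer: A:1, B:0, C:0, D:1, E:1, F:1, G:0, H:1

Derivation:
Op 1: add_edge(G, A). Edges now: 1
Op 2: add_edge(G, F). Edges now: 2
Op 3: add_edge(C, D). Edges now: 3
Op 4: add_edge(B, H). Edges now: 4
Op 5: add_edge(G, E). Edges now: 5
Op 6: add_edge(G, E) (duplicate, no change). Edges now: 5
Compute levels (Kahn BFS):
  sources (in-degree 0): B, C, G
  process B: level=0
    B->H: in-degree(H)=0, level(H)=1, enqueue
  process C: level=0
    C->D: in-degree(D)=0, level(D)=1, enqueue
  process G: level=0
    G->A: in-degree(A)=0, level(A)=1, enqueue
    G->E: in-degree(E)=0, level(E)=1, enqueue
    G->F: in-degree(F)=0, level(F)=1, enqueue
  process H: level=1
  process D: level=1
  process A: level=1
  process E: level=1
  process F: level=1
All levels: A:1, B:0, C:0, D:1, E:1, F:1, G:0, H:1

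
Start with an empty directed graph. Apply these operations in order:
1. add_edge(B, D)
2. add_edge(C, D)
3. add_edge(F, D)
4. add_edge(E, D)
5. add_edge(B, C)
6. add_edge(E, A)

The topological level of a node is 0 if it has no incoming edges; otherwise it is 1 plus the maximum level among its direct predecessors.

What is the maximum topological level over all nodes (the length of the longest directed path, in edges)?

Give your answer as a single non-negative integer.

Answer: 2

Derivation:
Op 1: add_edge(B, D). Edges now: 1
Op 2: add_edge(C, D). Edges now: 2
Op 3: add_edge(F, D). Edges now: 3
Op 4: add_edge(E, D). Edges now: 4
Op 5: add_edge(B, C). Edges now: 5
Op 6: add_edge(E, A). Edges now: 6
Compute levels (Kahn BFS):
  sources (in-degree 0): B, E, F
  process B: level=0
    B->C: in-degree(C)=0, level(C)=1, enqueue
    B->D: in-degree(D)=3, level(D)>=1
  process E: level=0
    E->A: in-degree(A)=0, level(A)=1, enqueue
    E->D: in-degree(D)=2, level(D)>=1
  process F: level=0
    F->D: in-degree(D)=1, level(D)>=1
  process C: level=1
    C->D: in-degree(D)=0, level(D)=2, enqueue
  process A: level=1
  process D: level=2
All levels: A:1, B:0, C:1, D:2, E:0, F:0
max level = 2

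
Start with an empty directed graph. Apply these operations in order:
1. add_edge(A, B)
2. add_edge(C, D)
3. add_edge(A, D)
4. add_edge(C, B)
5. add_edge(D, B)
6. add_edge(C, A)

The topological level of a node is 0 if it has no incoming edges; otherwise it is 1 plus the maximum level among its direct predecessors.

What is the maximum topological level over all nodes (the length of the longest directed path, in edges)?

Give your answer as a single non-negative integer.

Answer: 3

Derivation:
Op 1: add_edge(A, B). Edges now: 1
Op 2: add_edge(C, D). Edges now: 2
Op 3: add_edge(A, D). Edges now: 3
Op 4: add_edge(C, B). Edges now: 4
Op 5: add_edge(D, B). Edges now: 5
Op 6: add_edge(C, A). Edges now: 6
Compute levels (Kahn BFS):
  sources (in-degree 0): C
  process C: level=0
    C->A: in-degree(A)=0, level(A)=1, enqueue
    C->B: in-degree(B)=2, level(B)>=1
    C->D: in-degree(D)=1, level(D)>=1
  process A: level=1
    A->B: in-degree(B)=1, level(B)>=2
    A->D: in-degree(D)=0, level(D)=2, enqueue
  process D: level=2
    D->B: in-degree(B)=0, level(B)=3, enqueue
  process B: level=3
All levels: A:1, B:3, C:0, D:2
max level = 3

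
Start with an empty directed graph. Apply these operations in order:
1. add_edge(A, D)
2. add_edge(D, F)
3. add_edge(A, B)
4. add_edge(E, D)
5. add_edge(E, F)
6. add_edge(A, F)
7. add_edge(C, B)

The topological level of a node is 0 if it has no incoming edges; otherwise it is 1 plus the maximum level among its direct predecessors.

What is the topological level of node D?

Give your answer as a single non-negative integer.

Answer: 1

Derivation:
Op 1: add_edge(A, D). Edges now: 1
Op 2: add_edge(D, F). Edges now: 2
Op 3: add_edge(A, B). Edges now: 3
Op 4: add_edge(E, D). Edges now: 4
Op 5: add_edge(E, F). Edges now: 5
Op 6: add_edge(A, F). Edges now: 6
Op 7: add_edge(C, B). Edges now: 7
Compute levels (Kahn BFS):
  sources (in-degree 0): A, C, E
  process A: level=0
    A->B: in-degree(B)=1, level(B)>=1
    A->D: in-degree(D)=1, level(D)>=1
    A->F: in-degree(F)=2, level(F)>=1
  process C: level=0
    C->B: in-degree(B)=0, level(B)=1, enqueue
  process E: level=0
    E->D: in-degree(D)=0, level(D)=1, enqueue
    E->F: in-degree(F)=1, level(F)>=1
  process B: level=1
  process D: level=1
    D->F: in-degree(F)=0, level(F)=2, enqueue
  process F: level=2
All levels: A:0, B:1, C:0, D:1, E:0, F:2
level(D) = 1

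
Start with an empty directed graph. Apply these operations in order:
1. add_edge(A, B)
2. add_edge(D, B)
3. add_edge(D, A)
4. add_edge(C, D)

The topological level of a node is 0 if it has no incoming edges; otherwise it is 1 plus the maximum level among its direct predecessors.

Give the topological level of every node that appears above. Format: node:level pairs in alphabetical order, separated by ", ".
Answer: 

Op 1: add_edge(A, B). Edges now: 1
Op 2: add_edge(D, B). Edges now: 2
Op 3: add_edge(D, A). Edges now: 3
Op 4: add_edge(C, D). Edges now: 4
Compute levels (Kahn BFS):
  sources (in-degree 0): C
  process C: level=0
    C->D: in-degree(D)=0, level(D)=1, enqueue
  process D: level=1
    D->A: in-degree(A)=0, level(A)=2, enqueue
    D->B: in-degree(B)=1, level(B)>=2
  process A: level=2
    A->B: in-degree(B)=0, level(B)=3, enqueue
  process B: level=3
All levels: A:2, B:3, C:0, D:1

Answer: A:2, B:3, C:0, D:1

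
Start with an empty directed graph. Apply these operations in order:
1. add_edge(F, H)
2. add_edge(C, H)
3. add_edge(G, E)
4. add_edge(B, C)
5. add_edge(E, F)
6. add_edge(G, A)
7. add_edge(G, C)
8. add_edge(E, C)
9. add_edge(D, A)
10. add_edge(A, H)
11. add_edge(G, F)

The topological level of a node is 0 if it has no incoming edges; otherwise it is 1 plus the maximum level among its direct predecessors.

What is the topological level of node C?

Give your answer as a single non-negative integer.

Op 1: add_edge(F, H). Edges now: 1
Op 2: add_edge(C, H). Edges now: 2
Op 3: add_edge(G, E). Edges now: 3
Op 4: add_edge(B, C). Edges now: 4
Op 5: add_edge(E, F). Edges now: 5
Op 6: add_edge(G, A). Edges now: 6
Op 7: add_edge(G, C). Edges now: 7
Op 8: add_edge(E, C). Edges now: 8
Op 9: add_edge(D, A). Edges now: 9
Op 10: add_edge(A, H). Edges now: 10
Op 11: add_edge(G, F). Edges now: 11
Compute levels (Kahn BFS):
  sources (in-degree 0): B, D, G
  process B: level=0
    B->C: in-degree(C)=2, level(C)>=1
  process D: level=0
    D->A: in-degree(A)=1, level(A)>=1
  process G: level=0
    G->A: in-degree(A)=0, level(A)=1, enqueue
    G->C: in-degree(C)=1, level(C)>=1
    G->E: in-degree(E)=0, level(E)=1, enqueue
    G->F: in-degree(F)=1, level(F)>=1
  process A: level=1
    A->H: in-degree(H)=2, level(H)>=2
  process E: level=1
    E->C: in-degree(C)=0, level(C)=2, enqueue
    E->F: in-degree(F)=0, level(F)=2, enqueue
  process C: level=2
    C->H: in-degree(H)=1, level(H)>=3
  process F: level=2
    F->H: in-degree(H)=0, level(H)=3, enqueue
  process H: level=3
All levels: A:1, B:0, C:2, D:0, E:1, F:2, G:0, H:3
level(C) = 2

Answer: 2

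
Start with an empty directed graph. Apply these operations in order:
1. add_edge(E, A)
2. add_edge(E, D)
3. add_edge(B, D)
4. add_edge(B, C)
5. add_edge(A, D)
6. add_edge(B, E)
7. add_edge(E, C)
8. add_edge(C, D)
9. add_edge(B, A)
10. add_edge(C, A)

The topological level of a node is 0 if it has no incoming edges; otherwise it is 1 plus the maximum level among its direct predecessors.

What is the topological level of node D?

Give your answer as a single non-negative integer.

Op 1: add_edge(E, A). Edges now: 1
Op 2: add_edge(E, D). Edges now: 2
Op 3: add_edge(B, D). Edges now: 3
Op 4: add_edge(B, C). Edges now: 4
Op 5: add_edge(A, D). Edges now: 5
Op 6: add_edge(B, E). Edges now: 6
Op 7: add_edge(E, C). Edges now: 7
Op 8: add_edge(C, D). Edges now: 8
Op 9: add_edge(B, A). Edges now: 9
Op 10: add_edge(C, A). Edges now: 10
Compute levels (Kahn BFS):
  sources (in-degree 0): B
  process B: level=0
    B->A: in-degree(A)=2, level(A)>=1
    B->C: in-degree(C)=1, level(C)>=1
    B->D: in-degree(D)=3, level(D)>=1
    B->E: in-degree(E)=0, level(E)=1, enqueue
  process E: level=1
    E->A: in-degree(A)=1, level(A)>=2
    E->C: in-degree(C)=0, level(C)=2, enqueue
    E->D: in-degree(D)=2, level(D)>=2
  process C: level=2
    C->A: in-degree(A)=0, level(A)=3, enqueue
    C->D: in-degree(D)=1, level(D)>=3
  process A: level=3
    A->D: in-degree(D)=0, level(D)=4, enqueue
  process D: level=4
All levels: A:3, B:0, C:2, D:4, E:1
level(D) = 4

Answer: 4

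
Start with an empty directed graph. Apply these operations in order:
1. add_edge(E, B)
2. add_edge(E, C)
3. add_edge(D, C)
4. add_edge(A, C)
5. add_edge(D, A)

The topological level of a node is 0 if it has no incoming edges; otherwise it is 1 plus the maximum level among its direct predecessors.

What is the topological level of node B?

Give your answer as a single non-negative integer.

Op 1: add_edge(E, B). Edges now: 1
Op 2: add_edge(E, C). Edges now: 2
Op 3: add_edge(D, C). Edges now: 3
Op 4: add_edge(A, C). Edges now: 4
Op 5: add_edge(D, A). Edges now: 5
Compute levels (Kahn BFS):
  sources (in-degree 0): D, E
  process D: level=0
    D->A: in-degree(A)=0, level(A)=1, enqueue
    D->C: in-degree(C)=2, level(C)>=1
  process E: level=0
    E->B: in-degree(B)=0, level(B)=1, enqueue
    E->C: in-degree(C)=1, level(C)>=1
  process A: level=1
    A->C: in-degree(C)=0, level(C)=2, enqueue
  process B: level=1
  process C: level=2
All levels: A:1, B:1, C:2, D:0, E:0
level(B) = 1

Answer: 1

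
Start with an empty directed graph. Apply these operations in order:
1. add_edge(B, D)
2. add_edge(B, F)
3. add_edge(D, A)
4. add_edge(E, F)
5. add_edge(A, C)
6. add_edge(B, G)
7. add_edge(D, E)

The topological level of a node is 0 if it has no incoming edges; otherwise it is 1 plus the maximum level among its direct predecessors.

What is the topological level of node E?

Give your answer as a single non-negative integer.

Op 1: add_edge(B, D). Edges now: 1
Op 2: add_edge(B, F). Edges now: 2
Op 3: add_edge(D, A). Edges now: 3
Op 4: add_edge(E, F). Edges now: 4
Op 5: add_edge(A, C). Edges now: 5
Op 6: add_edge(B, G). Edges now: 6
Op 7: add_edge(D, E). Edges now: 7
Compute levels (Kahn BFS):
  sources (in-degree 0): B
  process B: level=0
    B->D: in-degree(D)=0, level(D)=1, enqueue
    B->F: in-degree(F)=1, level(F)>=1
    B->G: in-degree(G)=0, level(G)=1, enqueue
  process D: level=1
    D->A: in-degree(A)=0, level(A)=2, enqueue
    D->E: in-degree(E)=0, level(E)=2, enqueue
  process G: level=1
  process A: level=2
    A->C: in-degree(C)=0, level(C)=3, enqueue
  process E: level=2
    E->F: in-degree(F)=0, level(F)=3, enqueue
  process C: level=3
  process F: level=3
All levels: A:2, B:0, C:3, D:1, E:2, F:3, G:1
level(E) = 2

Answer: 2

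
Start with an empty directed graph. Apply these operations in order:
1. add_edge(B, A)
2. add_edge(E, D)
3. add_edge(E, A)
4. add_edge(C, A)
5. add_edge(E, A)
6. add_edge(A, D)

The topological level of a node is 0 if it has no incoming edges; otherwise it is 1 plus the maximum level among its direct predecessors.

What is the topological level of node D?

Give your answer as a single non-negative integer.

Answer: 2

Derivation:
Op 1: add_edge(B, A). Edges now: 1
Op 2: add_edge(E, D). Edges now: 2
Op 3: add_edge(E, A). Edges now: 3
Op 4: add_edge(C, A). Edges now: 4
Op 5: add_edge(E, A) (duplicate, no change). Edges now: 4
Op 6: add_edge(A, D). Edges now: 5
Compute levels (Kahn BFS):
  sources (in-degree 0): B, C, E
  process B: level=0
    B->A: in-degree(A)=2, level(A)>=1
  process C: level=0
    C->A: in-degree(A)=1, level(A)>=1
  process E: level=0
    E->A: in-degree(A)=0, level(A)=1, enqueue
    E->D: in-degree(D)=1, level(D)>=1
  process A: level=1
    A->D: in-degree(D)=0, level(D)=2, enqueue
  process D: level=2
All levels: A:1, B:0, C:0, D:2, E:0
level(D) = 2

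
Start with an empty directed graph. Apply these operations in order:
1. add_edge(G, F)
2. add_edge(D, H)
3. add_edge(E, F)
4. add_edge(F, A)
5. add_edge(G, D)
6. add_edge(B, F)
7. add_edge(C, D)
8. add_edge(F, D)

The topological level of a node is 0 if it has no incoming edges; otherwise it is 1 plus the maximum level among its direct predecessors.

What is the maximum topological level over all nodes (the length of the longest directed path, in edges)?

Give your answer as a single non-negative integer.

Answer: 3

Derivation:
Op 1: add_edge(G, F). Edges now: 1
Op 2: add_edge(D, H). Edges now: 2
Op 3: add_edge(E, F). Edges now: 3
Op 4: add_edge(F, A). Edges now: 4
Op 5: add_edge(G, D). Edges now: 5
Op 6: add_edge(B, F). Edges now: 6
Op 7: add_edge(C, D). Edges now: 7
Op 8: add_edge(F, D). Edges now: 8
Compute levels (Kahn BFS):
  sources (in-degree 0): B, C, E, G
  process B: level=0
    B->F: in-degree(F)=2, level(F)>=1
  process C: level=0
    C->D: in-degree(D)=2, level(D)>=1
  process E: level=0
    E->F: in-degree(F)=1, level(F)>=1
  process G: level=0
    G->D: in-degree(D)=1, level(D)>=1
    G->F: in-degree(F)=0, level(F)=1, enqueue
  process F: level=1
    F->A: in-degree(A)=0, level(A)=2, enqueue
    F->D: in-degree(D)=0, level(D)=2, enqueue
  process A: level=2
  process D: level=2
    D->H: in-degree(H)=0, level(H)=3, enqueue
  process H: level=3
All levels: A:2, B:0, C:0, D:2, E:0, F:1, G:0, H:3
max level = 3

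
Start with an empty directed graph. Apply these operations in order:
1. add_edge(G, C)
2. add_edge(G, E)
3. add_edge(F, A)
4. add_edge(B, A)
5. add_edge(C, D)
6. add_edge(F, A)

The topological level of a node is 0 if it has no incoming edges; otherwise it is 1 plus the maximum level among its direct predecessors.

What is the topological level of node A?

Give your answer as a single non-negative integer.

Answer: 1

Derivation:
Op 1: add_edge(G, C). Edges now: 1
Op 2: add_edge(G, E). Edges now: 2
Op 3: add_edge(F, A). Edges now: 3
Op 4: add_edge(B, A). Edges now: 4
Op 5: add_edge(C, D). Edges now: 5
Op 6: add_edge(F, A) (duplicate, no change). Edges now: 5
Compute levels (Kahn BFS):
  sources (in-degree 0): B, F, G
  process B: level=0
    B->A: in-degree(A)=1, level(A)>=1
  process F: level=0
    F->A: in-degree(A)=0, level(A)=1, enqueue
  process G: level=0
    G->C: in-degree(C)=0, level(C)=1, enqueue
    G->E: in-degree(E)=0, level(E)=1, enqueue
  process A: level=1
  process C: level=1
    C->D: in-degree(D)=0, level(D)=2, enqueue
  process E: level=1
  process D: level=2
All levels: A:1, B:0, C:1, D:2, E:1, F:0, G:0
level(A) = 1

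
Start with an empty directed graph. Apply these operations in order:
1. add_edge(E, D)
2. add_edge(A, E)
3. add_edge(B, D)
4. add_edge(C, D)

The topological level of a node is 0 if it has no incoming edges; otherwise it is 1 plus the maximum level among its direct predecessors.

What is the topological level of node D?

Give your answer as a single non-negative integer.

Answer: 2

Derivation:
Op 1: add_edge(E, D). Edges now: 1
Op 2: add_edge(A, E). Edges now: 2
Op 3: add_edge(B, D). Edges now: 3
Op 4: add_edge(C, D). Edges now: 4
Compute levels (Kahn BFS):
  sources (in-degree 0): A, B, C
  process A: level=0
    A->E: in-degree(E)=0, level(E)=1, enqueue
  process B: level=0
    B->D: in-degree(D)=2, level(D)>=1
  process C: level=0
    C->D: in-degree(D)=1, level(D)>=1
  process E: level=1
    E->D: in-degree(D)=0, level(D)=2, enqueue
  process D: level=2
All levels: A:0, B:0, C:0, D:2, E:1
level(D) = 2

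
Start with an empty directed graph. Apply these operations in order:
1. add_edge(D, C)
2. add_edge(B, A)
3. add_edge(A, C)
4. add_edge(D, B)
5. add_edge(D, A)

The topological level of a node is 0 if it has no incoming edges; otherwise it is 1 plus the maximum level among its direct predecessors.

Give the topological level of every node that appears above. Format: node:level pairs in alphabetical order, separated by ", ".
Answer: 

Op 1: add_edge(D, C). Edges now: 1
Op 2: add_edge(B, A). Edges now: 2
Op 3: add_edge(A, C). Edges now: 3
Op 4: add_edge(D, B). Edges now: 4
Op 5: add_edge(D, A). Edges now: 5
Compute levels (Kahn BFS):
  sources (in-degree 0): D
  process D: level=0
    D->A: in-degree(A)=1, level(A)>=1
    D->B: in-degree(B)=0, level(B)=1, enqueue
    D->C: in-degree(C)=1, level(C)>=1
  process B: level=1
    B->A: in-degree(A)=0, level(A)=2, enqueue
  process A: level=2
    A->C: in-degree(C)=0, level(C)=3, enqueue
  process C: level=3
All levels: A:2, B:1, C:3, D:0

Answer: A:2, B:1, C:3, D:0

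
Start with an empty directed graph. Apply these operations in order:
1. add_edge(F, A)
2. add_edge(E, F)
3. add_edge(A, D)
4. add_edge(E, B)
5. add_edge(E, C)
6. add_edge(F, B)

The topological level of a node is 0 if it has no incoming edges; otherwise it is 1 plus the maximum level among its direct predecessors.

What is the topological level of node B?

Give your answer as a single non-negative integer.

Answer: 2

Derivation:
Op 1: add_edge(F, A). Edges now: 1
Op 2: add_edge(E, F). Edges now: 2
Op 3: add_edge(A, D). Edges now: 3
Op 4: add_edge(E, B). Edges now: 4
Op 5: add_edge(E, C). Edges now: 5
Op 6: add_edge(F, B). Edges now: 6
Compute levels (Kahn BFS):
  sources (in-degree 0): E
  process E: level=0
    E->B: in-degree(B)=1, level(B)>=1
    E->C: in-degree(C)=0, level(C)=1, enqueue
    E->F: in-degree(F)=0, level(F)=1, enqueue
  process C: level=1
  process F: level=1
    F->A: in-degree(A)=0, level(A)=2, enqueue
    F->B: in-degree(B)=0, level(B)=2, enqueue
  process A: level=2
    A->D: in-degree(D)=0, level(D)=3, enqueue
  process B: level=2
  process D: level=3
All levels: A:2, B:2, C:1, D:3, E:0, F:1
level(B) = 2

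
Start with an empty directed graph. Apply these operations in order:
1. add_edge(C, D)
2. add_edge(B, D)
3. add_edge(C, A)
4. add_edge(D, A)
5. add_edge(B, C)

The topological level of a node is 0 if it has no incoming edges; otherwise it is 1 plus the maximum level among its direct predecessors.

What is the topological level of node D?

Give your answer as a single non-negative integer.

Answer: 2

Derivation:
Op 1: add_edge(C, D). Edges now: 1
Op 2: add_edge(B, D). Edges now: 2
Op 3: add_edge(C, A). Edges now: 3
Op 4: add_edge(D, A). Edges now: 4
Op 5: add_edge(B, C). Edges now: 5
Compute levels (Kahn BFS):
  sources (in-degree 0): B
  process B: level=0
    B->C: in-degree(C)=0, level(C)=1, enqueue
    B->D: in-degree(D)=1, level(D)>=1
  process C: level=1
    C->A: in-degree(A)=1, level(A)>=2
    C->D: in-degree(D)=0, level(D)=2, enqueue
  process D: level=2
    D->A: in-degree(A)=0, level(A)=3, enqueue
  process A: level=3
All levels: A:3, B:0, C:1, D:2
level(D) = 2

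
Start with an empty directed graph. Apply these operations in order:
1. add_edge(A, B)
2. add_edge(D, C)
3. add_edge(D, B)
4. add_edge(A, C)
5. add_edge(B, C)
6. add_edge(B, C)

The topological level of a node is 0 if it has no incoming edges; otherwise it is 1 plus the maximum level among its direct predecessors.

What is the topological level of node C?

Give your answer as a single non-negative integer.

Answer: 2

Derivation:
Op 1: add_edge(A, B). Edges now: 1
Op 2: add_edge(D, C). Edges now: 2
Op 3: add_edge(D, B). Edges now: 3
Op 4: add_edge(A, C). Edges now: 4
Op 5: add_edge(B, C). Edges now: 5
Op 6: add_edge(B, C) (duplicate, no change). Edges now: 5
Compute levels (Kahn BFS):
  sources (in-degree 0): A, D
  process A: level=0
    A->B: in-degree(B)=1, level(B)>=1
    A->C: in-degree(C)=2, level(C)>=1
  process D: level=0
    D->B: in-degree(B)=0, level(B)=1, enqueue
    D->C: in-degree(C)=1, level(C)>=1
  process B: level=1
    B->C: in-degree(C)=0, level(C)=2, enqueue
  process C: level=2
All levels: A:0, B:1, C:2, D:0
level(C) = 2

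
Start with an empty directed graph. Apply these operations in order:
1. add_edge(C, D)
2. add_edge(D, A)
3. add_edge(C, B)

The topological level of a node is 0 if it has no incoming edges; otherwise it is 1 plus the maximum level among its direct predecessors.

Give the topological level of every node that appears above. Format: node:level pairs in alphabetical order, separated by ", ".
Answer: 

Answer: A:2, B:1, C:0, D:1

Derivation:
Op 1: add_edge(C, D). Edges now: 1
Op 2: add_edge(D, A). Edges now: 2
Op 3: add_edge(C, B). Edges now: 3
Compute levels (Kahn BFS):
  sources (in-degree 0): C
  process C: level=0
    C->B: in-degree(B)=0, level(B)=1, enqueue
    C->D: in-degree(D)=0, level(D)=1, enqueue
  process B: level=1
  process D: level=1
    D->A: in-degree(A)=0, level(A)=2, enqueue
  process A: level=2
All levels: A:2, B:1, C:0, D:1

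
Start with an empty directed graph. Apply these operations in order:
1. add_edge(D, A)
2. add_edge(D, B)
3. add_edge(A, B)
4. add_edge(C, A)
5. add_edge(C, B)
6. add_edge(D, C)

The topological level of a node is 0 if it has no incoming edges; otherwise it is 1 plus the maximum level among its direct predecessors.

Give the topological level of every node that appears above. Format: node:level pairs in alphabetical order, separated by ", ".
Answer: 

Op 1: add_edge(D, A). Edges now: 1
Op 2: add_edge(D, B). Edges now: 2
Op 3: add_edge(A, B). Edges now: 3
Op 4: add_edge(C, A). Edges now: 4
Op 5: add_edge(C, B). Edges now: 5
Op 6: add_edge(D, C). Edges now: 6
Compute levels (Kahn BFS):
  sources (in-degree 0): D
  process D: level=0
    D->A: in-degree(A)=1, level(A)>=1
    D->B: in-degree(B)=2, level(B)>=1
    D->C: in-degree(C)=0, level(C)=1, enqueue
  process C: level=1
    C->A: in-degree(A)=0, level(A)=2, enqueue
    C->B: in-degree(B)=1, level(B)>=2
  process A: level=2
    A->B: in-degree(B)=0, level(B)=3, enqueue
  process B: level=3
All levels: A:2, B:3, C:1, D:0

Answer: A:2, B:3, C:1, D:0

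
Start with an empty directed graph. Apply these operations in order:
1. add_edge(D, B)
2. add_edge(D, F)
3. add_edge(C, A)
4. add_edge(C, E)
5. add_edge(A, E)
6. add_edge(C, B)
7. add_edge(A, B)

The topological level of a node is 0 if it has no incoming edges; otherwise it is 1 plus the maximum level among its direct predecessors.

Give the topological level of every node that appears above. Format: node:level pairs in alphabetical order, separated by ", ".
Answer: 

Op 1: add_edge(D, B). Edges now: 1
Op 2: add_edge(D, F). Edges now: 2
Op 3: add_edge(C, A). Edges now: 3
Op 4: add_edge(C, E). Edges now: 4
Op 5: add_edge(A, E). Edges now: 5
Op 6: add_edge(C, B). Edges now: 6
Op 7: add_edge(A, B). Edges now: 7
Compute levels (Kahn BFS):
  sources (in-degree 0): C, D
  process C: level=0
    C->A: in-degree(A)=0, level(A)=1, enqueue
    C->B: in-degree(B)=2, level(B)>=1
    C->E: in-degree(E)=1, level(E)>=1
  process D: level=0
    D->B: in-degree(B)=1, level(B)>=1
    D->F: in-degree(F)=0, level(F)=1, enqueue
  process A: level=1
    A->B: in-degree(B)=0, level(B)=2, enqueue
    A->E: in-degree(E)=0, level(E)=2, enqueue
  process F: level=1
  process B: level=2
  process E: level=2
All levels: A:1, B:2, C:0, D:0, E:2, F:1

Answer: A:1, B:2, C:0, D:0, E:2, F:1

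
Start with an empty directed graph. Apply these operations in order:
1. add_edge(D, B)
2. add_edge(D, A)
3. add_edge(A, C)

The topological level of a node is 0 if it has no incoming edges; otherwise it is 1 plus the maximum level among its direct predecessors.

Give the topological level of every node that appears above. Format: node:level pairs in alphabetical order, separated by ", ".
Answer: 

Op 1: add_edge(D, B). Edges now: 1
Op 2: add_edge(D, A). Edges now: 2
Op 3: add_edge(A, C). Edges now: 3
Compute levels (Kahn BFS):
  sources (in-degree 0): D
  process D: level=0
    D->A: in-degree(A)=0, level(A)=1, enqueue
    D->B: in-degree(B)=0, level(B)=1, enqueue
  process A: level=1
    A->C: in-degree(C)=0, level(C)=2, enqueue
  process B: level=1
  process C: level=2
All levels: A:1, B:1, C:2, D:0

Answer: A:1, B:1, C:2, D:0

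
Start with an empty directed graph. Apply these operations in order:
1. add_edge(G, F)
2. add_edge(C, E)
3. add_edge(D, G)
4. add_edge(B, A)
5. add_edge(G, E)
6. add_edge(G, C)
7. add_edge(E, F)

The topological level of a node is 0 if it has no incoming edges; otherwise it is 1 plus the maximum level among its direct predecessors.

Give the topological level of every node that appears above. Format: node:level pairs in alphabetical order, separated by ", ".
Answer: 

Op 1: add_edge(G, F). Edges now: 1
Op 2: add_edge(C, E). Edges now: 2
Op 3: add_edge(D, G). Edges now: 3
Op 4: add_edge(B, A). Edges now: 4
Op 5: add_edge(G, E). Edges now: 5
Op 6: add_edge(G, C). Edges now: 6
Op 7: add_edge(E, F). Edges now: 7
Compute levels (Kahn BFS):
  sources (in-degree 0): B, D
  process B: level=0
    B->A: in-degree(A)=0, level(A)=1, enqueue
  process D: level=0
    D->G: in-degree(G)=0, level(G)=1, enqueue
  process A: level=1
  process G: level=1
    G->C: in-degree(C)=0, level(C)=2, enqueue
    G->E: in-degree(E)=1, level(E)>=2
    G->F: in-degree(F)=1, level(F)>=2
  process C: level=2
    C->E: in-degree(E)=0, level(E)=3, enqueue
  process E: level=3
    E->F: in-degree(F)=0, level(F)=4, enqueue
  process F: level=4
All levels: A:1, B:0, C:2, D:0, E:3, F:4, G:1

Answer: A:1, B:0, C:2, D:0, E:3, F:4, G:1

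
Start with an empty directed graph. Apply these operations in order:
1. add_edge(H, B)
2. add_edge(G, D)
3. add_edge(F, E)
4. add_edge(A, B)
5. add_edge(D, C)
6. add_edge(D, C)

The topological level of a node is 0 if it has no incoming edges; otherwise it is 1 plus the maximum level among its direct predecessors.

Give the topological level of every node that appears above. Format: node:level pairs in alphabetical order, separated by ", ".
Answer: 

Answer: A:0, B:1, C:2, D:1, E:1, F:0, G:0, H:0

Derivation:
Op 1: add_edge(H, B). Edges now: 1
Op 2: add_edge(G, D). Edges now: 2
Op 3: add_edge(F, E). Edges now: 3
Op 4: add_edge(A, B). Edges now: 4
Op 5: add_edge(D, C). Edges now: 5
Op 6: add_edge(D, C) (duplicate, no change). Edges now: 5
Compute levels (Kahn BFS):
  sources (in-degree 0): A, F, G, H
  process A: level=0
    A->B: in-degree(B)=1, level(B)>=1
  process F: level=0
    F->E: in-degree(E)=0, level(E)=1, enqueue
  process G: level=0
    G->D: in-degree(D)=0, level(D)=1, enqueue
  process H: level=0
    H->B: in-degree(B)=0, level(B)=1, enqueue
  process E: level=1
  process D: level=1
    D->C: in-degree(C)=0, level(C)=2, enqueue
  process B: level=1
  process C: level=2
All levels: A:0, B:1, C:2, D:1, E:1, F:0, G:0, H:0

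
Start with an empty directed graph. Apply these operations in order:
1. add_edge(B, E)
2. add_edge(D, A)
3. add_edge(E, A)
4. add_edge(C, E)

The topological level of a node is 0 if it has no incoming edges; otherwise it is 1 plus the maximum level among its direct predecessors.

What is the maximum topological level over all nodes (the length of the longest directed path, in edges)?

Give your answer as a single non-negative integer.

Answer: 2

Derivation:
Op 1: add_edge(B, E). Edges now: 1
Op 2: add_edge(D, A). Edges now: 2
Op 3: add_edge(E, A). Edges now: 3
Op 4: add_edge(C, E). Edges now: 4
Compute levels (Kahn BFS):
  sources (in-degree 0): B, C, D
  process B: level=0
    B->E: in-degree(E)=1, level(E)>=1
  process C: level=0
    C->E: in-degree(E)=0, level(E)=1, enqueue
  process D: level=0
    D->A: in-degree(A)=1, level(A)>=1
  process E: level=1
    E->A: in-degree(A)=0, level(A)=2, enqueue
  process A: level=2
All levels: A:2, B:0, C:0, D:0, E:1
max level = 2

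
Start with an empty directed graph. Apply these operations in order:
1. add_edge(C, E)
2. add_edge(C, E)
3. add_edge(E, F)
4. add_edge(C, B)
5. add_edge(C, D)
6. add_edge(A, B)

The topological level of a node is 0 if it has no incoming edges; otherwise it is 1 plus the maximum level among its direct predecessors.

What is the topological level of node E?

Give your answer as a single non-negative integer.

Answer: 1

Derivation:
Op 1: add_edge(C, E). Edges now: 1
Op 2: add_edge(C, E) (duplicate, no change). Edges now: 1
Op 3: add_edge(E, F). Edges now: 2
Op 4: add_edge(C, B). Edges now: 3
Op 5: add_edge(C, D). Edges now: 4
Op 6: add_edge(A, B). Edges now: 5
Compute levels (Kahn BFS):
  sources (in-degree 0): A, C
  process A: level=0
    A->B: in-degree(B)=1, level(B)>=1
  process C: level=0
    C->B: in-degree(B)=0, level(B)=1, enqueue
    C->D: in-degree(D)=0, level(D)=1, enqueue
    C->E: in-degree(E)=0, level(E)=1, enqueue
  process B: level=1
  process D: level=1
  process E: level=1
    E->F: in-degree(F)=0, level(F)=2, enqueue
  process F: level=2
All levels: A:0, B:1, C:0, D:1, E:1, F:2
level(E) = 1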